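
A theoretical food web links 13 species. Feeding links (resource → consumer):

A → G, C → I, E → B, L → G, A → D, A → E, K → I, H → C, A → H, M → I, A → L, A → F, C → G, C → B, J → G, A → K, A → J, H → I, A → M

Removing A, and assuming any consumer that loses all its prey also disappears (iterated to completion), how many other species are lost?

Remove A.
Round 1: F (all prey gone), H (all prey gone), L (all prey gone), K (all prey gone), J (all prey gone), M (all prey gone), E (all prey gone), D (all prey gone) → extinct.
Round 2: C (all prey gone) → extinct.
Round 3: G (all prey gone), I (all prey gone), B (all prey gone) → extinct.
No further losses. Total secondary extinctions: 12.

12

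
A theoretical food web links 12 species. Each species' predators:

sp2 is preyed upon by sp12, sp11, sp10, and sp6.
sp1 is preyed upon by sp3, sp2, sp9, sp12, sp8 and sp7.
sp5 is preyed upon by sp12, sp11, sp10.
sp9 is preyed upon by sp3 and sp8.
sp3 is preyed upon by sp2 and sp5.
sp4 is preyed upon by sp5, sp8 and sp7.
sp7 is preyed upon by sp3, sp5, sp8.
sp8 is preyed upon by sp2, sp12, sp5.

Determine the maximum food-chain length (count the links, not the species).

4 links

One longest chain: sp4 → sp7 → sp3 → sp5 → sp10.
It has 5 species and 4 links.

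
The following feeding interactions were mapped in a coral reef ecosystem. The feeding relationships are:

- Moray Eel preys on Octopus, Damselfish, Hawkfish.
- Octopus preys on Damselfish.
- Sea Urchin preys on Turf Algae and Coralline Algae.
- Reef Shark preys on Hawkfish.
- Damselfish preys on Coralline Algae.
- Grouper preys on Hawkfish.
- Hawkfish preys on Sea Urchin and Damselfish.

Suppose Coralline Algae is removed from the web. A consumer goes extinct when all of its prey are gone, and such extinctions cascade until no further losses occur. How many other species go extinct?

2

Remove Coralline Algae.
Round 1: Damselfish (all prey gone) → extinct.
Round 2: Octopus (all prey gone) → extinct.
No further losses. Total secondary extinctions: 2.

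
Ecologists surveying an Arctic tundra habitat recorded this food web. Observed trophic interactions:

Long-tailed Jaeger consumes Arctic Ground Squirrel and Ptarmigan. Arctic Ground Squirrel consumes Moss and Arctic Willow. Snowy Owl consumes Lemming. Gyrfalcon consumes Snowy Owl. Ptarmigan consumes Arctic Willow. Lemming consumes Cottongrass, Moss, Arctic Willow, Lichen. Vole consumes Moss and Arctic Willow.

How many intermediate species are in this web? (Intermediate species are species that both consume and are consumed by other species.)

4

Intermediate species (has both prey and predators): Arctic Ground Squirrel, Ptarmigan, Lemming, Snowy Owl.
Count: 4.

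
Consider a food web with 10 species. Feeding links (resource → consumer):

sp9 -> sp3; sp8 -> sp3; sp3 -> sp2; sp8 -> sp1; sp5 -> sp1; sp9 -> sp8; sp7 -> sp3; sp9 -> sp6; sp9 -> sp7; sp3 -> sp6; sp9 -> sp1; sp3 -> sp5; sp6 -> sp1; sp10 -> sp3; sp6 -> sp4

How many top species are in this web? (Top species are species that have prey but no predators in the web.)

3

Top species (has prey, but nothing eats it): sp2, sp1, sp4.
Count: 3.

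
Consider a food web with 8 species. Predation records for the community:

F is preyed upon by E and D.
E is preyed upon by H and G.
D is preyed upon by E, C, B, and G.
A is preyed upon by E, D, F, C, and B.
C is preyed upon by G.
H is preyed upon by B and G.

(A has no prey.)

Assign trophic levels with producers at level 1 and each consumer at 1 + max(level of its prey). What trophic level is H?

Trophic level 5

A is a producer → level 1.
F eats A → level 2.
D eats F (level 2); other prey at levels: A 1 → level 3.
E eats D (level 3); other prey at levels: A 1, F 2 → level 4.
H eats E → level 5.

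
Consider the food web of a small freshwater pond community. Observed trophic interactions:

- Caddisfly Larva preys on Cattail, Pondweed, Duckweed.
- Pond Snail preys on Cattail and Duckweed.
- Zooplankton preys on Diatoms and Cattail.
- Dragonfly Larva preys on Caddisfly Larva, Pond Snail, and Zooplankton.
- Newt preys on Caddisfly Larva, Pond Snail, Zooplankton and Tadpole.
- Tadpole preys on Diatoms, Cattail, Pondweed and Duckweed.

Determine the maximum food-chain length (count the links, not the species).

One longest chain: Pondweed → Tadpole → Newt.
It has 3 species and 2 links.

2 links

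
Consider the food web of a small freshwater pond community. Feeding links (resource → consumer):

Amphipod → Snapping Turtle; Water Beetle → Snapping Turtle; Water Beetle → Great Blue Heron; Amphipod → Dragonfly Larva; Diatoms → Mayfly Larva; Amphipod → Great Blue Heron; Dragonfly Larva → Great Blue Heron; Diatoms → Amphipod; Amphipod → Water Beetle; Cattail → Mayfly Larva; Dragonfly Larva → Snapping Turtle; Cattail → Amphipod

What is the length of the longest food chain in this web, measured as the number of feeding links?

3 links

One longest chain: Diatoms → Amphipod → Water Beetle → Snapping Turtle.
It has 4 species and 3 links.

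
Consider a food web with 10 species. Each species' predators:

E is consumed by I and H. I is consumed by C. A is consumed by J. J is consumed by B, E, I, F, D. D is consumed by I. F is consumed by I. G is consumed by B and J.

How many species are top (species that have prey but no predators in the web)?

Top species (has prey, but nothing eats it): B, H, C.
Count: 3.

3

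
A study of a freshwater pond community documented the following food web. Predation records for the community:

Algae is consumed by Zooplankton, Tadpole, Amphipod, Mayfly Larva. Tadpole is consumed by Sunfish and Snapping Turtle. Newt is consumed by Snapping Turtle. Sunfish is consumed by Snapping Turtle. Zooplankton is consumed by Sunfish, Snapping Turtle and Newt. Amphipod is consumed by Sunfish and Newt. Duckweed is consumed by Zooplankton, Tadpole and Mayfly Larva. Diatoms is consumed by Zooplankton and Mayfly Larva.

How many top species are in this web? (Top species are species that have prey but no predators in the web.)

2

Top species (has prey, but nothing eats it): Mayfly Larva, Snapping Turtle.
Count: 2.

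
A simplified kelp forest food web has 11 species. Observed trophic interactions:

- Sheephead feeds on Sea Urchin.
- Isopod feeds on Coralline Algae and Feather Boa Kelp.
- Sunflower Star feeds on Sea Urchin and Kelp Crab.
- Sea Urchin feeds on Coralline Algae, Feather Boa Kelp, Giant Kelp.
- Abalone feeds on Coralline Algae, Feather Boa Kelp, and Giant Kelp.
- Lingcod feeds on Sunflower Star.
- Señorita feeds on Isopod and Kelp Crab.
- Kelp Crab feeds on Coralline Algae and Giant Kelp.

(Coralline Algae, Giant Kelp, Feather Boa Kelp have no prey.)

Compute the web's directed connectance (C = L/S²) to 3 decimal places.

The web has S = 11 species and L = 16 feeding links.
C = L / S² = 16 / 121 = 0.1322 ≈ 0.132.

C = 0.132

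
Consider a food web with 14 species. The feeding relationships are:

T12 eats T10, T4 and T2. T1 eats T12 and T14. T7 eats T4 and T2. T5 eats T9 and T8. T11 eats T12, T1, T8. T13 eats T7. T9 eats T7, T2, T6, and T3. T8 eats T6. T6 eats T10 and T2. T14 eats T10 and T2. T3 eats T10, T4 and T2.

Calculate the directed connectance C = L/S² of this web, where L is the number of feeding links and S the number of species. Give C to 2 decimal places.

C = 0.13

The web has S = 14 species and L = 25 feeding links.
C = L / S² = 25 / 196 = 0.1276 ≈ 0.13.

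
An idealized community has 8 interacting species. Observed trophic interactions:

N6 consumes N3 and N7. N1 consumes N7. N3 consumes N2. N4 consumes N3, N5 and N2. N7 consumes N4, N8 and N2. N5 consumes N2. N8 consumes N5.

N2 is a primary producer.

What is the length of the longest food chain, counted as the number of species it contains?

One longest chain: N2 → N3 → N4 → N7 → N6.
It has 5 species and 4 links.

5 species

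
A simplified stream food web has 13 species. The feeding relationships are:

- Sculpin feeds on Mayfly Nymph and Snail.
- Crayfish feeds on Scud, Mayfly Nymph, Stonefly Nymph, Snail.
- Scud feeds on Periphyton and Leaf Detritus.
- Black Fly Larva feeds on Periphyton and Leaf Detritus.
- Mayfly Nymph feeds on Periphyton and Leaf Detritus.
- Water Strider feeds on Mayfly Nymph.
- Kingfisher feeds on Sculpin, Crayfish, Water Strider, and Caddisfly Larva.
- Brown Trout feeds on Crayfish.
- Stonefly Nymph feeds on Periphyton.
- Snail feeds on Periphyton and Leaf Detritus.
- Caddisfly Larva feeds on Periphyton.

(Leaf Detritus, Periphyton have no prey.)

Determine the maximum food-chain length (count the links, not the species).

3 links

One longest chain: Leaf Detritus → Scud → Crayfish → Kingfisher.
It has 4 species and 3 links.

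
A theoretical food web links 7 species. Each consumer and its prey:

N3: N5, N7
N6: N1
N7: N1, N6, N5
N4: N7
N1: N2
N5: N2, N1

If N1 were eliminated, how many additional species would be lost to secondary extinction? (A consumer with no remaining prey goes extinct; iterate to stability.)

1

Remove N1.
Round 1: N6 (all prey gone) → extinct.
No further losses. Total secondary extinctions: 1.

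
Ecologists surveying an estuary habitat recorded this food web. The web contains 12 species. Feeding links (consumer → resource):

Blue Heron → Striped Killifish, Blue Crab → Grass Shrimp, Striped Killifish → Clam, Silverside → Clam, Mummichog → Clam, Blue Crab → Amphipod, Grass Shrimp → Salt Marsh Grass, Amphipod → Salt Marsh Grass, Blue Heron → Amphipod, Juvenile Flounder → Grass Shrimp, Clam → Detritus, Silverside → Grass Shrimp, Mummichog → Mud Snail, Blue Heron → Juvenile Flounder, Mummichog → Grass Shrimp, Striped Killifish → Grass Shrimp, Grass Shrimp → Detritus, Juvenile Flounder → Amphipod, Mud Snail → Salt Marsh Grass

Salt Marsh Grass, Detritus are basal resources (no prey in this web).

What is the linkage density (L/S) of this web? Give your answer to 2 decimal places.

There are L = 19 links among S = 12 species.
L/S = 19/12 = 1.5833 ≈ 1.58.

L/S = 1.58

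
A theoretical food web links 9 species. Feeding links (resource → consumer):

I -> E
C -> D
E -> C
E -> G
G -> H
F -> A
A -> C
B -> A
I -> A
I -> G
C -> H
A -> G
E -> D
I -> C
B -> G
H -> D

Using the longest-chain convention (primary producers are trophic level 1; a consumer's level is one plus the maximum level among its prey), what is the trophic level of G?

I is a producer → level 1.
E eats I → level 2.
G eats E (level 2); other prey at levels: B 1, I 1, A 2 → level 3.

Trophic level 3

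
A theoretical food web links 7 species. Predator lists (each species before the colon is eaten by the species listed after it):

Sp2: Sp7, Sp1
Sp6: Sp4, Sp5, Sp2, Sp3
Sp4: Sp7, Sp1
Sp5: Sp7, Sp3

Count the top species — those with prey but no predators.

Top species (has prey, but nothing eats it): Sp7, Sp1, Sp3.
Count: 3.

3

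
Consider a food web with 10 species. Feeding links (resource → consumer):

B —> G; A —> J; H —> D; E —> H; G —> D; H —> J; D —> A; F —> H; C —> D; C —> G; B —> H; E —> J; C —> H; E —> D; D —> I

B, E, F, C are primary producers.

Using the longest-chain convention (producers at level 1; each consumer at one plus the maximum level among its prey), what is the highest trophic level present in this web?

Producers (level 1): B, E, F, C.
B → G → D → A → J gives J level 5.
No species has a prey at level 5, so no species reaches level 6.

5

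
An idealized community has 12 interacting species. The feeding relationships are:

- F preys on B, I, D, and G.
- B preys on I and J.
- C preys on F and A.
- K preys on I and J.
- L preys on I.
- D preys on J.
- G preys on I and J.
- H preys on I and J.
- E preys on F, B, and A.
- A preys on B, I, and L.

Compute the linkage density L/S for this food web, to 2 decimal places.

L/S = 1.83

There are L = 22 links among S = 12 species.
L/S = 22/12 = 1.8333 ≈ 1.83.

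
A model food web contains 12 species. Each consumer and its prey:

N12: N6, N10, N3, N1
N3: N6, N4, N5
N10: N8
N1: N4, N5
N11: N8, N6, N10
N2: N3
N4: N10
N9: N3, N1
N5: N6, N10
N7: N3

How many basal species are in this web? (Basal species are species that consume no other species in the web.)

2

Basal species (no prey listed): N8, N6.
Count: 2.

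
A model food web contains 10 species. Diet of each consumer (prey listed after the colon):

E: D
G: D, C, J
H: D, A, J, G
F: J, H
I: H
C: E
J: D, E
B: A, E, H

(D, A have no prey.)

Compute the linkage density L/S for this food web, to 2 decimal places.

There are L = 17 links among S = 10 species.
L/S = 17/10 = 1.7000 ≈ 1.70.

L/S = 1.70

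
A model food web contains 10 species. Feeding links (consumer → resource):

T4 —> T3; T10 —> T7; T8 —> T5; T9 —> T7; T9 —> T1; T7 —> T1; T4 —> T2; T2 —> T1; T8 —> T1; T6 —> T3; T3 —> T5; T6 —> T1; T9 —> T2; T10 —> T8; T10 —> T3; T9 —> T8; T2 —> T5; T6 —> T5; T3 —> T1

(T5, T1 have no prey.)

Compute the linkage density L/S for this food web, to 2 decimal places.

There are L = 19 links among S = 10 species.
L/S = 19/10 = 1.9000 ≈ 1.90.

L/S = 1.90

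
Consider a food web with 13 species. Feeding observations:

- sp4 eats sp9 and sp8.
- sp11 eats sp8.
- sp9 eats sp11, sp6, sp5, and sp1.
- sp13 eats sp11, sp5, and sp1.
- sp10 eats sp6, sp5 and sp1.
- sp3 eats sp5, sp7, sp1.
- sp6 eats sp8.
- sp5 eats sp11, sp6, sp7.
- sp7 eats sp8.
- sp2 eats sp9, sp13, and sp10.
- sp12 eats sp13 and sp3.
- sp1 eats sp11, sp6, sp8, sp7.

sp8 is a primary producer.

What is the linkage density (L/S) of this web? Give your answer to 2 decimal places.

L/S = 2.31

There are L = 30 links among S = 13 species.
L/S = 30/13 = 2.3077 ≈ 2.31.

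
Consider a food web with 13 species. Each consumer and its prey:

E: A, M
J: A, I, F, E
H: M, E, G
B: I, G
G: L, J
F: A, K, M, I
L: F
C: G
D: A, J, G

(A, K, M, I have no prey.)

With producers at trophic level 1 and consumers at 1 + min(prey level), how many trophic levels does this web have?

Producers (level 1): A, K, M, I.
Following each consumer down to its lowest-level prey: A → J → G → C (levels 1 through 4).
All prey of C (G 3) are at level 3 or above, so C is at level 1 + 3 = 4.
Every consumer has at least one prey at level 3 or below, so none exceeds level 4.

4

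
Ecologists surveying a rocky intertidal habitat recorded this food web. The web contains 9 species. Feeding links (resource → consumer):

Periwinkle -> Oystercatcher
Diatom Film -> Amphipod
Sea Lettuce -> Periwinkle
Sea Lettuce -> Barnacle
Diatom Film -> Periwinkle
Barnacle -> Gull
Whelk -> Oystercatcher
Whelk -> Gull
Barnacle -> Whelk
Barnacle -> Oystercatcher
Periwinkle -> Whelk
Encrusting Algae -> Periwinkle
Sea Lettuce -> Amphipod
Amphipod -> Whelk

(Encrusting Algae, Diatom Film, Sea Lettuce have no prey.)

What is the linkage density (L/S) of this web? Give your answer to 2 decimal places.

L/S = 1.56

There are L = 14 links among S = 9 species.
L/S = 14/9 = 1.5556 ≈ 1.56.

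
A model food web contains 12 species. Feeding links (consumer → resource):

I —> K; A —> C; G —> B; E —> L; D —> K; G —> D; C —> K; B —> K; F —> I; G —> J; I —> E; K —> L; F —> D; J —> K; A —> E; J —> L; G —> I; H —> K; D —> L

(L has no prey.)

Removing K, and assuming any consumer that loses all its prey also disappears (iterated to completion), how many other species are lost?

3

Remove K.
Round 1: C (all prey gone), H (all prey gone), B (all prey gone) → extinct.
No further losses. Total secondary extinctions: 3.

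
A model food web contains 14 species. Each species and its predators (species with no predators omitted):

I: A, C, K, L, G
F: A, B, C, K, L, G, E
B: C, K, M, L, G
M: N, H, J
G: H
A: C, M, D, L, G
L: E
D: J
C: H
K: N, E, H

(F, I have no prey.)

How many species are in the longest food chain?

4 species

One longest chain: F → B → K → N.
It has 4 species and 3 links.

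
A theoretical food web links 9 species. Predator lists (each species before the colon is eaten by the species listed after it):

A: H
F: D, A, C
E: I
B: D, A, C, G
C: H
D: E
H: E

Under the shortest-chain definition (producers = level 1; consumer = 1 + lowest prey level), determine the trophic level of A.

Trophic level 2

B is a producer → level 1.
A eats B → level 2.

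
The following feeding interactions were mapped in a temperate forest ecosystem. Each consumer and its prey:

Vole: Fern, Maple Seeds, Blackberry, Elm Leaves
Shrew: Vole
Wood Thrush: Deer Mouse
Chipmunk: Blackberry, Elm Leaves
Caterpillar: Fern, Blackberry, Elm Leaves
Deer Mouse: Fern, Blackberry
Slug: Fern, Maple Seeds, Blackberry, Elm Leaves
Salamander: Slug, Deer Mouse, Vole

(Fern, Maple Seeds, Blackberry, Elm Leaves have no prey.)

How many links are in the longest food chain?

One longest chain: Fern → Vole → Salamander.
It has 3 species and 2 links.

2 links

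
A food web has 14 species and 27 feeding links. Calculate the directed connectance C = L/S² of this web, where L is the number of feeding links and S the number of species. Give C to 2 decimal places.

The web has S = 14 species and L = 27 feeding links.
C = L / S² = 27 / 196 = 0.1378 ≈ 0.14.

C = 0.14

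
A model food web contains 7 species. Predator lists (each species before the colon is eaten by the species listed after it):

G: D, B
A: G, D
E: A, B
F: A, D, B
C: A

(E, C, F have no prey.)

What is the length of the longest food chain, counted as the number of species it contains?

4 species

One longest chain: E → A → G → D.
It has 4 species and 3 links.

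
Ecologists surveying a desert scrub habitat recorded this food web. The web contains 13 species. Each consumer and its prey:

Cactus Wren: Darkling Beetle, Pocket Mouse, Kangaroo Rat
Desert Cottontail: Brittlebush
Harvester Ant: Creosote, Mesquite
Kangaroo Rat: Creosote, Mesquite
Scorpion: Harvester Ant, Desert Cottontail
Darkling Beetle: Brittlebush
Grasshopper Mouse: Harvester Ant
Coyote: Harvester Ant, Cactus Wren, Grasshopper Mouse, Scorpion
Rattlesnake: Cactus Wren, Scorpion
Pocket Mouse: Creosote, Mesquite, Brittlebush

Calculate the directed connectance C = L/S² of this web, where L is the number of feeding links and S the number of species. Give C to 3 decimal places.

The web has S = 13 species and L = 21 feeding links.
C = L / S² = 21 / 169 = 0.1243 ≈ 0.124.

C = 0.124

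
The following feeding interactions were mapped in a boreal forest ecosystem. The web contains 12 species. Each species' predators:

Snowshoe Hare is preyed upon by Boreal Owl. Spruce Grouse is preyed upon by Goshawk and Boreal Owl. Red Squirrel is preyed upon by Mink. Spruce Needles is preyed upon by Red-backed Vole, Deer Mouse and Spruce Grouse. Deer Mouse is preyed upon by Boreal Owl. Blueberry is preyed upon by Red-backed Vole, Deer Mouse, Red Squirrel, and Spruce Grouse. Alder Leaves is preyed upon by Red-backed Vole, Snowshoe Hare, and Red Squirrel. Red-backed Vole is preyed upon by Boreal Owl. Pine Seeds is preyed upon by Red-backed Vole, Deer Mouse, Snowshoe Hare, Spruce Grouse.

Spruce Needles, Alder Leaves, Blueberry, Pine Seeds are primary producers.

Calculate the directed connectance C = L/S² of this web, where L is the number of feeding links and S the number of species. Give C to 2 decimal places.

The web has S = 12 species and L = 20 feeding links.
C = L / S² = 20 / 144 = 0.1389 ≈ 0.14.

C = 0.14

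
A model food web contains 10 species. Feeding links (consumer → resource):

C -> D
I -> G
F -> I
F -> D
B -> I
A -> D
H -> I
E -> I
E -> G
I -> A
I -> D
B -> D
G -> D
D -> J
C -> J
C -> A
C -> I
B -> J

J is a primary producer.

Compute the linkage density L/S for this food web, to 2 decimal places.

There are L = 18 links among S = 10 species.
L/S = 18/10 = 1.8000 ≈ 1.80.

L/S = 1.80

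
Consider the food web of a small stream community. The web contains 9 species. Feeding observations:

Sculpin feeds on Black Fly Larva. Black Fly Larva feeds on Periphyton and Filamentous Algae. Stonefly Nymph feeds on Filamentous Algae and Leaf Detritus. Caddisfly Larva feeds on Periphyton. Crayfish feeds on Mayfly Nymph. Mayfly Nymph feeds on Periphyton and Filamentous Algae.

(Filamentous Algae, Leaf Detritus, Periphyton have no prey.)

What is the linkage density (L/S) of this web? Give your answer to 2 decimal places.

L/S = 1.00

There are L = 9 links among S = 9 species.
L/S = 9/9 = 1.0000 ≈ 1.00.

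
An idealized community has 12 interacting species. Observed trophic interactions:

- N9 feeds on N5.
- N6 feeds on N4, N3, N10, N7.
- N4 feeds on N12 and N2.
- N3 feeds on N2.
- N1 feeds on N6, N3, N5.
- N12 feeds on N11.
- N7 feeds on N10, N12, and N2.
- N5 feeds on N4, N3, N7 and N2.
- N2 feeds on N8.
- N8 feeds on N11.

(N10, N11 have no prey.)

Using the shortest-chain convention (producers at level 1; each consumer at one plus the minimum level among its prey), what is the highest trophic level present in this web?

4

Producers (level 1): N10, N11.
Following each consumer down to its lowest-level prey: N10 → N7 → N5 → N9 (levels 1 through 4).
All prey of N9 (N5 3) are at level 3 or above, so N9 is at level 1 + 3 = 4.
Every consumer has at least one prey at level 3 or below, so none exceeds level 4.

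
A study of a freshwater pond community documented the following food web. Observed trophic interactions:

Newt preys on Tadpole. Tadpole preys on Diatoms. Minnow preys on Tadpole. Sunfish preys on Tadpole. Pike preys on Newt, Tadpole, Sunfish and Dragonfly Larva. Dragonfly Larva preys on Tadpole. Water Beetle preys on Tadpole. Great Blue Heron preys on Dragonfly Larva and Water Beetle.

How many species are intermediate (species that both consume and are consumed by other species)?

5

Intermediate species (has both prey and predators): Tadpole, Dragonfly Larva, Water Beetle, Sunfish, Newt.
Count: 5.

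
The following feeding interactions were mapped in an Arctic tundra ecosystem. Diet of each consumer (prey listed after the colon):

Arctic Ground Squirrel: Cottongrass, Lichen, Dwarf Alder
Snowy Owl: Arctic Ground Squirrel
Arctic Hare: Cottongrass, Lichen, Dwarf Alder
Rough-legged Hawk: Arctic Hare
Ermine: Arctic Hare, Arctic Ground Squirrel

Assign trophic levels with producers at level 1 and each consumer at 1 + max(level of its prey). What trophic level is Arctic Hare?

Trophic level 2

Cottongrass is a producer → level 1.
Arctic Hare eats Cottongrass (level 1); other prey at levels: Lichen 1, Dwarf Alder 1 → level 2.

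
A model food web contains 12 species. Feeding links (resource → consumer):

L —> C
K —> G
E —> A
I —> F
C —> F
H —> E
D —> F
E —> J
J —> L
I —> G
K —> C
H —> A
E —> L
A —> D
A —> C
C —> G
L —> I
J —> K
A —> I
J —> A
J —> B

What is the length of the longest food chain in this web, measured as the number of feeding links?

5 links

One longest chain: H → E → J → A → D → F.
It has 6 species and 5 links.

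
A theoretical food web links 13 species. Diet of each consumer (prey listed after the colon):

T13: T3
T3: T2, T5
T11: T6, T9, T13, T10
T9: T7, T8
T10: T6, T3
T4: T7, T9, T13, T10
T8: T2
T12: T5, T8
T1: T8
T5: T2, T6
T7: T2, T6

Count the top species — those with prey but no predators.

Top species (has prey, but nothing eats it): T12, T1, T11, T4.
Count: 4.

4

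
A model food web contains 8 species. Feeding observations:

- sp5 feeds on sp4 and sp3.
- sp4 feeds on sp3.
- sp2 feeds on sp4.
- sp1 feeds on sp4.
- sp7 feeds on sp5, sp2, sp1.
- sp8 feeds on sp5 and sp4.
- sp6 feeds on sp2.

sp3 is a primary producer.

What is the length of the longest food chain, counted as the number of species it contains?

4 species

One longest chain: sp3 → sp4 → sp2 → sp7.
It has 4 species and 3 links.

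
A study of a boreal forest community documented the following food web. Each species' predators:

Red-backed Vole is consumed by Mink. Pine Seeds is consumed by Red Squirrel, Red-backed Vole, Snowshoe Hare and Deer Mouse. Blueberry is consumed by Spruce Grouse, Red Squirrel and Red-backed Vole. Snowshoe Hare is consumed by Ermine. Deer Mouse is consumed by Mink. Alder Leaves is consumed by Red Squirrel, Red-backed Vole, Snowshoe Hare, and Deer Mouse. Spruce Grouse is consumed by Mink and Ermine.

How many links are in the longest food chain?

2 links

One longest chain: Blueberry → Spruce Grouse → Ermine.
It has 3 species and 2 links.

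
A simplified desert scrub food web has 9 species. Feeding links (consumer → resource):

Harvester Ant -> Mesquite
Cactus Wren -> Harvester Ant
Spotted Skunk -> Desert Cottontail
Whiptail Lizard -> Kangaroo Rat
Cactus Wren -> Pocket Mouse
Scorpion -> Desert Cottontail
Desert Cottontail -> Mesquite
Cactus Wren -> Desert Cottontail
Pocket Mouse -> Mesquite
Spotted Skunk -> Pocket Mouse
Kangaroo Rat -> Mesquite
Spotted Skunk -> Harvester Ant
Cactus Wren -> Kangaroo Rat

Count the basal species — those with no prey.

1

Basal species (no prey listed): Mesquite.
Count: 1.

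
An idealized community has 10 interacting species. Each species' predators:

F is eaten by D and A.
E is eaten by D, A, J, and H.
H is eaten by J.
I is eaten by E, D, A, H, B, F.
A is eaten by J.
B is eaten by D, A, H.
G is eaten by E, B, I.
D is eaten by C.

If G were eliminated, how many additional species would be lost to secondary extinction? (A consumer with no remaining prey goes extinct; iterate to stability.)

9

Remove G.
Round 1: I (all prey gone) → extinct.
Round 2: E (all prey gone), F (all prey gone), B (all prey gone) → extinct.
Round 3: A (all prey gone), D (all prey gone), H (all prey gone) → extinct.
Round 4: C (all prey gone), J (all prey gone) → extinct.
No further losses. Total secondary extinctions: 9.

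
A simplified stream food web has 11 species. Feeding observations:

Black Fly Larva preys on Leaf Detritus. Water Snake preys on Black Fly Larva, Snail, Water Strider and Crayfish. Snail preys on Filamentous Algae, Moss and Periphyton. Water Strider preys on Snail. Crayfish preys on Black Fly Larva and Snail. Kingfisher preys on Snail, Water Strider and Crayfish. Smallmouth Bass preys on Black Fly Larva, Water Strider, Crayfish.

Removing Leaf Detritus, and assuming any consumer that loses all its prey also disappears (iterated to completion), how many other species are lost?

1

Remove Leaf Detritus.
Round 1: Black Fly Larva (all prey gone) → extinct.
No further losses. Total secondary extinctions: 1.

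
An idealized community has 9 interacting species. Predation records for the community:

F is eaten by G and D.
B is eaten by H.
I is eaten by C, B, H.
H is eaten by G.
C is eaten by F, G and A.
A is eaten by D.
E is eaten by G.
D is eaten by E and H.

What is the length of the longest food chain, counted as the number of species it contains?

6 species

One longest chain: I → C → A → D → H → G.
It has 6 species and 5 links.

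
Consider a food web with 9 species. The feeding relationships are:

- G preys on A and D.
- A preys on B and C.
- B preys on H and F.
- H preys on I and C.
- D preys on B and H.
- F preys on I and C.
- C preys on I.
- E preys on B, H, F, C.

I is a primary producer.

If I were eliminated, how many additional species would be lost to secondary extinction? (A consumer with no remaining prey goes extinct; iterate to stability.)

Remove I.
Round 1: C (all prey gone) → extinct.
Round 2: F (all prey gone), H (all prey gone) → extinct.
Round 3: B (all prey gone) → extinct.
Round 4: E (all prey gone), D (all prey gone), A (all prey gone) → extinct.
Round 5: G (all prey gone) → extinct.
No further losses. Total secondary extinctions: 8.

8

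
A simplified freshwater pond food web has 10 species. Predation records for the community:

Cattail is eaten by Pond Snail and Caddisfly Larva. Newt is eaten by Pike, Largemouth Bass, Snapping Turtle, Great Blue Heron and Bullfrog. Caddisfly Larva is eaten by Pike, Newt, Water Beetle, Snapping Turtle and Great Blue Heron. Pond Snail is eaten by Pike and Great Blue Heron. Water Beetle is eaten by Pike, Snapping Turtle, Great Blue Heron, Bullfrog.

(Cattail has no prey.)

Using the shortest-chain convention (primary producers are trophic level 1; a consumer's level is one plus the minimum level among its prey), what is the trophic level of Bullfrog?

Trophic level 4

Cattail is a producer → level 1.
Caddisfly Larva eats Cattail → level 2.
Newt eats Caddisfly Larva → level 3.
Bullfrog eats Newt → level 4.
No prey of Bullfrog is below level 3, so 4 is the minimum.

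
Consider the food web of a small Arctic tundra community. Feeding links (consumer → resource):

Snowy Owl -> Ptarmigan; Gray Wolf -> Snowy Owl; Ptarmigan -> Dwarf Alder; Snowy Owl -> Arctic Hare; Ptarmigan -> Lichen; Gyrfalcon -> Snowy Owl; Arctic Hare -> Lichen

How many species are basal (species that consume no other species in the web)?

2

Basal species (no prey listed): Lichen, Dwarf Alder.
Count: 2.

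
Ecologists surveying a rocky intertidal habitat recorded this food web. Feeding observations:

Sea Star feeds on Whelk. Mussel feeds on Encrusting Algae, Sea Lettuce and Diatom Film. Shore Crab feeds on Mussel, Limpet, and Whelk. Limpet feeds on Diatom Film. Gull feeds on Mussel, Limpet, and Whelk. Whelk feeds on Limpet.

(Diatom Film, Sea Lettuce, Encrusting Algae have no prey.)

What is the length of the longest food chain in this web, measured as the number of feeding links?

3 links

One longest chain: Diatom Film → Limpet → Whelk → Sea Star.
It has 4 species and 3 links.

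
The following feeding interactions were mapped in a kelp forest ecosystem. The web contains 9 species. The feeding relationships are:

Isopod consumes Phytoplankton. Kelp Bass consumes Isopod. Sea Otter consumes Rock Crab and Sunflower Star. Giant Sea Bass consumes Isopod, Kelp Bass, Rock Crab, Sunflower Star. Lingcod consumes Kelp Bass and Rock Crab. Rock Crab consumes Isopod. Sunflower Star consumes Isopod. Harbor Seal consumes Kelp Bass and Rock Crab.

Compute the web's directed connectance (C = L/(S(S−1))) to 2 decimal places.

C = 0.19

The web has S = 9 species and L = 14 feeding links.
C = L / (S(S−1)) = 14 / 72 = 0.1944 ≈ 0.19.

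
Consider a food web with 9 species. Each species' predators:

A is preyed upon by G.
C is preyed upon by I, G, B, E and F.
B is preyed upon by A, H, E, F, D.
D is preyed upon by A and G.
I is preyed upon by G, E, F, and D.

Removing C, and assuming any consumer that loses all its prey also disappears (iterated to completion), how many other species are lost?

Remove C.
Round 1: B (all prey gone), I (all prey gone) → extinct.
Round 2: D (all prey gone), F (all prey gone), E (all prey gone), H (all prey gone) → extinct.
Round 3: A (all prey gone) → extinct.
Round 4: G (all prey gone) → extinct.
No further losses. Total secondary extinctions: 8.

8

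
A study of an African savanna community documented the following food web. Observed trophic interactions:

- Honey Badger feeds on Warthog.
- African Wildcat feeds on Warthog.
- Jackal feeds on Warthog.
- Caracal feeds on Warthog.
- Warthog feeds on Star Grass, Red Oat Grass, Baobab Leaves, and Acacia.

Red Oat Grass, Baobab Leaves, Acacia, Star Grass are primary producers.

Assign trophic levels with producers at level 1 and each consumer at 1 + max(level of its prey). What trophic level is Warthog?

Red Oat Grass is a producer → level 1.
Warthog eats Red Oat Grass (level 1); other prey at levels: Baobab Leaves 1, Acacia 1, Star Grass 1 → level 2.

Trophic level 2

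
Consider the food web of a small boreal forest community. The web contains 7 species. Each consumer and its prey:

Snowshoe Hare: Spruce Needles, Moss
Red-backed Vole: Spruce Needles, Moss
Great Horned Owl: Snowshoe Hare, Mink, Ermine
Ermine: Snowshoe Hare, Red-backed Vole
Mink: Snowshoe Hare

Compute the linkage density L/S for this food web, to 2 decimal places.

L/S = 1.43

There are L = 10 links among S = 7 species.
L/S = 10/7 = 1.4286 ≈ 1.43.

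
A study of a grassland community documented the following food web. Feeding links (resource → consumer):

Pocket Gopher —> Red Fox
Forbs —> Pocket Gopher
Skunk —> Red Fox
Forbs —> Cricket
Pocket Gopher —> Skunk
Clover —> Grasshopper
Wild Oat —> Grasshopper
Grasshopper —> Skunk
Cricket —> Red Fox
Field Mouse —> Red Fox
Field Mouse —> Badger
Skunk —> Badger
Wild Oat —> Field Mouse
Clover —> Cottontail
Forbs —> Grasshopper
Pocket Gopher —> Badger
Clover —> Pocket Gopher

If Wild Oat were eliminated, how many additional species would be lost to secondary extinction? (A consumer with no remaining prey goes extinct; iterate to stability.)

1

Remove Wild Oat.
Round 1: Field Mouse (all prey gone) → extinct.
No further losses. Total secondary extinctions: 1.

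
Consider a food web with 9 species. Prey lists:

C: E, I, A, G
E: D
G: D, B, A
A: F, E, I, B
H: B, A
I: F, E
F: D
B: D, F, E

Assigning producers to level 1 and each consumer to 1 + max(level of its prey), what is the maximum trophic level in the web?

6

Producers (level 1): D.
D → F → I → A → G → C gives C level 6.
No species has a prey at level 6, so no species reaches level 7.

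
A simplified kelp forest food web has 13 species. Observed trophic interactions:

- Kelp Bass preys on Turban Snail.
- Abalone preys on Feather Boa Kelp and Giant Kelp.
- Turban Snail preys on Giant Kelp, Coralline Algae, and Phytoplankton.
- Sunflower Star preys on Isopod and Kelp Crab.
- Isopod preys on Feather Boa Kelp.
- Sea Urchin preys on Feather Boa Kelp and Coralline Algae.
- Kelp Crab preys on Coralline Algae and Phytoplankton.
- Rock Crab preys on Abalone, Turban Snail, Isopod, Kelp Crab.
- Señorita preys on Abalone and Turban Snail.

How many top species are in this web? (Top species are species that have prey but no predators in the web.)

Top species (has prey, but nothing eats it): Sea Urchin, Rock Crab, Kelp Bass, Señorita, Sunflower Star.
Count: 5.

5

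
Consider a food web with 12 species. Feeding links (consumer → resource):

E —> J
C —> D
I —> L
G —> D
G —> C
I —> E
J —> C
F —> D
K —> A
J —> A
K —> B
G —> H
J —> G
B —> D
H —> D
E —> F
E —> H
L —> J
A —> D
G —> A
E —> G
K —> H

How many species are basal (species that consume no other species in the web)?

Basal species (no prey listed): D.
Count: 1.

1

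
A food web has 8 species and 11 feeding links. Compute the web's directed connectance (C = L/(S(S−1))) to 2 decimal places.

C = 0.20

The web has S = 8 species and L = 11 feeding links.
C = L / (S(S−1)) = 11 / 56 = 0.1964 ≈ 0.20.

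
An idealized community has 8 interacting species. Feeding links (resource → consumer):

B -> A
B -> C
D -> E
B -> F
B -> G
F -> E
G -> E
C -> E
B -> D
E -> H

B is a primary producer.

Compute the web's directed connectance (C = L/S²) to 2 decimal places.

C = 0.16

The web has S = 8 species and L = 10 feeding links.
C = L / S² = 10 / 64 = 0.1562 ≈ 0.16.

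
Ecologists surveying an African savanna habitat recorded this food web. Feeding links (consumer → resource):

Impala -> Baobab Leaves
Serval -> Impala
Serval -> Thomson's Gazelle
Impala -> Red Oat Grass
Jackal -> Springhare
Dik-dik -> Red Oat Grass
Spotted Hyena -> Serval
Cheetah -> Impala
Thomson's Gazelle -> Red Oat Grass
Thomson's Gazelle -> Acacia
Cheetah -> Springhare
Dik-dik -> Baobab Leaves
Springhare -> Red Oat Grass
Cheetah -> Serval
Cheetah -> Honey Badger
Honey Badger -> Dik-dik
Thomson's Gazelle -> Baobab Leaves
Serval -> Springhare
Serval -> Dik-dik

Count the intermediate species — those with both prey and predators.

6

Intermediate species (has both prey and predators): Springhare, Thomson's Gazelle, Impala, Dik-dik, Serval, Honey Badger.
Count: 6.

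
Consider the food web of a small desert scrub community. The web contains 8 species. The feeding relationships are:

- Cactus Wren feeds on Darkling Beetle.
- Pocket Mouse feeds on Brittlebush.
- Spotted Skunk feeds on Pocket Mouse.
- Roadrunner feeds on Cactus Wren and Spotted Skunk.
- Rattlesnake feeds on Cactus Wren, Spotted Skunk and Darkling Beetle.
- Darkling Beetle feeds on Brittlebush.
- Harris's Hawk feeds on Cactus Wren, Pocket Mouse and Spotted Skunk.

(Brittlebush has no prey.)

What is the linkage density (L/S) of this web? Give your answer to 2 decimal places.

There are L = 12 links among S = 8 species.
L/S = 12/8 = 1.5000 ≈ 1.50.

L/S = 1.50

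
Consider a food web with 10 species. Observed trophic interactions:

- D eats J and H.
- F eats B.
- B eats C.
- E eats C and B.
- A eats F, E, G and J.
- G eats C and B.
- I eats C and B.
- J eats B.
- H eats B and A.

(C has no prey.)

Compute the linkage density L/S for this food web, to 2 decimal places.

L/S = 1.70

There are L = 17 links among S = 10 species.
L/S = 17/10 = 1.7000 ≈ 1.70.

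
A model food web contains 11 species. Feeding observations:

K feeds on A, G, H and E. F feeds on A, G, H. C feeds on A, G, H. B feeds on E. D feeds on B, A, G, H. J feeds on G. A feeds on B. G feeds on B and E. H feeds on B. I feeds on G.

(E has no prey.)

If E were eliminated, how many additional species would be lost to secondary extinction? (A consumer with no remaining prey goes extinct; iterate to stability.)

10

Remove E.
Round 1: B (all prey gone) → extinct.
Round 2: G (all prey gone), A (all prey gone), H (all prey gone) → extinct.
Round 3: F (all prey gone), C (all prey gone), J (all prey gone), K (all prey gone), I (all prey gone), D (all prey gone) → extinct.
No further losses. Total secondary extinctions: 10.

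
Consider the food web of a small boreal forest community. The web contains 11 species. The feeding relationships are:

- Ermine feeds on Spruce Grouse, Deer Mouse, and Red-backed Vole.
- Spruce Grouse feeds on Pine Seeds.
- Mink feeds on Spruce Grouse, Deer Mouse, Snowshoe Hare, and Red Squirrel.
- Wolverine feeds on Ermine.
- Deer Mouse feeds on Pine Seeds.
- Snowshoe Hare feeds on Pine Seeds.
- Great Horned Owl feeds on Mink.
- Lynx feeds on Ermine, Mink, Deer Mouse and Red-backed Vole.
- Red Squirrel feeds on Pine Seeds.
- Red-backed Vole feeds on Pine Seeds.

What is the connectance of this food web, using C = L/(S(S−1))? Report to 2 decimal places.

C = 0.16

The web has S = 11 species and L = 18 feeding links.
C = L / (S(S−1)) = 18 / 110 = 0.1636 ≈ 0.16.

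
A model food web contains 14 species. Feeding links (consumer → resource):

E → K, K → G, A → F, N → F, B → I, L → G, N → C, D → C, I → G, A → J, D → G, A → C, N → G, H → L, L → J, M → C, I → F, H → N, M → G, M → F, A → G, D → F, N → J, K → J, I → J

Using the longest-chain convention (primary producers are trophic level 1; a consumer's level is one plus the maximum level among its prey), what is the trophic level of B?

F is a producer → level 1.
I eats F (level 1); other prey at levels: J 1, G 1 → level 2.
B eats I → level 3.

Trophic level 3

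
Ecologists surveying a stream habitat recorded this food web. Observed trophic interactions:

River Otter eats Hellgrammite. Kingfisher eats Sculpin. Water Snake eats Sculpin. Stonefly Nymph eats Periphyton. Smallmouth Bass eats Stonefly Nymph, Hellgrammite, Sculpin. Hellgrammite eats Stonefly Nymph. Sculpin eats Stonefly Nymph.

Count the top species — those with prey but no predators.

Top species (has prey, but nothing eats it): Water Snake, River Otter, Kingfisher, Smallmouth Bass.
Count: 4.

4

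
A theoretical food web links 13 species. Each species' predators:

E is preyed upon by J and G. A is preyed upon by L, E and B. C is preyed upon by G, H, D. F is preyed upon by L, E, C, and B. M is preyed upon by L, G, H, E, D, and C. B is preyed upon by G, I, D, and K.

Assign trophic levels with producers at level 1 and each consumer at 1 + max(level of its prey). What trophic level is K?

F is a producer → level 1.
B eats F (level 1); other prey at levels: A 1 → level 2.
K eats B → level 3.

Trophic level 3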